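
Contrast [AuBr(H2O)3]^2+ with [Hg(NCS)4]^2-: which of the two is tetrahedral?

[Hg(NCS)4]^2-

For [AuBr(H2O)3]^2+: Summing ligand charges against the +2 overall charge gives an oxidation state of +3 for gold. Gold is a group-11 element; Au(III) is therefore d⁸. A 5d d⁸ ion has a large crystal-field splitting; square planar leaves the high-energy d_{x²−y²} orbital empty and maximises CFSE. → square planar.
For [Hg(NCS)4]^2-: Each isothiocyanate is −1; balancing the −2 overall charge requires Hg(II). Group 12 minus oxidation state 2 gives a d¹⁰ configuration. A d¹⁰ ion has no crystal-field stabilisation preference between square planar and tetrahedral, so four ligands adopt the sterically favoured tetrahedral geometry. → tetrahedral.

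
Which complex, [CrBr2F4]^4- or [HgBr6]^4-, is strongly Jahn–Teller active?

[CrBr2F4]^4-

[CrBr2F4]^4-: Summing ligand charges against the −4 overall charge gives an oxidation state of +2 for chromium. Group 6 minus oxidation state 2 gives a d⁴ configuration. Bromide and fluoride are weak-field ligands for a first-row metal, so the complex is high-spin. The t₂g³e_g¹ (high-spin) configuration has an unevenly filled e_g set; the Jahn–Teller theorem predicts a tetragonal distortion (typically axial elongation) to lift the degeneracy.
[HgBr6]^4-: Summing ligand charges against the −4 overall charge gives an oxidation state of +2 for mercury. Hg sits in group 12, so the d-electron count is 12 − 2 = 10. The d¹⁰ configuration leaves the e_g set evenly filled (or empty) — no strong Jahn–Teller driving force.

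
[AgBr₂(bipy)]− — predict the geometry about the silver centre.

Each bromide is −1; 2,2′-bipyridine is neutral; balancing the −1 overall charge requires Ag(I).
Silver is a group-11 element; Ag(I) is therefore d¹⁰.
Counting donor atoms: 2×bromide (monodentate) → 2 donors; 1×2,2′-bipyridine (bidentate) → 2 donors. Coordination number = 4.
A d¹⁰ ion has no crystal-field stabilisation preference between square planar and tetrahedral, so four ligands adopt the sterically favoured tetrahedral geometry.

tetrahedral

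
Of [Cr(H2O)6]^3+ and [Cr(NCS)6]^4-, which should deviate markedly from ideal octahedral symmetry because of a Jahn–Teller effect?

[Cr(H2O)6]^3+: Ligand charges: water is neutral. With an overall charge of +3 the chromium centre must be in the +3 oxidation state. Group 6 minus oxidation state 3 gives a d³ configuration. The d³ configuration leaves the e_g set evenly filled (or empty) — no strong Jahn–Teller driving force.
[Cr(NCS)6]^4-: Summing ligand charges against the −4 overall charge gives an oxidation state of +2 for chromium. Chromium is a group-6 element; Cr(II) is therefore d⁴. Isothiocyanate is a weak-field ligand for a first-row metal, so the complex is high-spin. The t₂g³e_g¹ (high-spin) configuration has an unevenly filled e_g set; the Jahn–Teller theorem predicts a tetragonal distortion (typically axial elongation) to lift the degeneracy.

[Cr(NCS)6]^4-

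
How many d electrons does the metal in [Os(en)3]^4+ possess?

d⁴

Ethylenediamine is neutral; balancing the +4 overall charge requires Os(IV).
Osmium is a group-8 element; Os(IV) is therefore d⁴.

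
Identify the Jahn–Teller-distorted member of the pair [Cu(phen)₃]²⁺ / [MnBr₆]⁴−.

[Cu(phen)₃]²⁺: 1,10-phenanthroline is neutral; balancing the +2 overall charge requires Cu(II). Cu sits in group 11, so the d-electron count is 11 − 2 = 9. The t₂g⁶e_g³ configuration has an unevenly filled e_g set; the Jahn–Teller theorem predicts a tetragonal distortion (typically axial elongation) to lift the degeneracy.
[MnBr₆]⁴−: Summing ligand charges against the −4 overall charge gives an oxidation state of +2 for manganese. Manganese is a group-7 element; Mn(II) is therefore d⁵. Bromide is a weak-field ligand for a first-row metal, so the complex is high-spin. The d⁵ configuration leaves the e_g set evenly filled (or empty) — no strong Jahn–Teller driving force.

[Cu(phen)₃]²⁺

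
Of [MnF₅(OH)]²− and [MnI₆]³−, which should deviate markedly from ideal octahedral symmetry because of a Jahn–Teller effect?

[MnF₅(OH)]²−: Ligand charges: each fluoride is −1; each hydroxide is −1. With an overall charge of −2 the manganese centre must be in the +4 oxidation state. Mn sits in group 7, so the d-electron count is 7 − 4 = 3. The d³ configuration leaves the e_g set evenly filled (or empty) — no strong Jahn–Teller driving force.
[MnI₆]³−: Each iodide is −1; balancing the −3 overall charge requires Mn(III). Manganese is a group-7 element; Mn(III) is therefore d⁴. Iodide is a weak-field ligand for a first-row metal, so the complex is high-spin. The t₂g³e_g¹ (high-spin) configuration has an unevenly filled e_g set; the Jahn–Teller theorem predicts a tetragonal distortion (typically axial elongation) to lift the degeneracy.

[MnI₆]³−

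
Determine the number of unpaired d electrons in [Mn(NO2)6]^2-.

Summing ligand charges against the −2 overall charge gives an oxidation state of +4 for manganese.
Manganese is a group-7 element; Mn(IV) is therefore d³.
In an octahedral field the d³ configuration is t₂g³e_g⁰ (only one arrangement possible), giving 3 unpaired electrons.

3 unpaired electrons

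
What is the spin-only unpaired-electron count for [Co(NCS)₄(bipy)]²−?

3

Each isothiocyanate is −1; 2,2′-bipyridine is neutral; balancing the −2 overall charge requires Co(II).
Co sits in group 9, so the d-electron count is 9 − 2 = 7.
Counting donor atoms: 4×isothiocyanate (monodentate) → 4 donors; 1×2,2′-bipyridine (bidentate) → 2 donors. Coordination number = 6.
The spin state decides the count: Isothiocyanate is a weak-field ligand for a first-row metal, so the complex is high-spin.
An octahedral high-spin d⁷ ion is t₂g⁵e_g², giving 3 unpaired electrons.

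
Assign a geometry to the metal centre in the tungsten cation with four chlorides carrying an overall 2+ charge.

Summing ligand charges against the +2 overall charge gives an oxidation state of +6 for tungsten.
W sits in group 6, so the d-electron count is 6 − 6 = 0.
With 4 monodentate ligands the coordination number is 4.
A d⁰ ion has no crystal-field stabilisation preference between square planar and tetrahedral, so four ligands adopt the sterically favoured tetrahedral geometry.

tetrahedral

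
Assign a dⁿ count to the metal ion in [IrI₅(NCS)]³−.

Each iodide is −1; each isothiocyanate is −1; balancing the −3 overall charge requires Ir(III).
Group 9 minus oxidation state 3 gives a d⁶ configuration.

d⁶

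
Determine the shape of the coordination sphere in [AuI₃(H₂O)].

Ligand charges: each iodide is −1; water is neutral. With an overall charge of 0 the gold centre must be in the +3 oxidation state.
Gold is a group-11 element; Au(III) is therefore d⁸.
Coordination number: 4.
A 5d d⁸ ion has a large crystal-field splitting; square planar leaves the high-energy d_{x²−y²} orbital empty and maximises CFSE.

square planar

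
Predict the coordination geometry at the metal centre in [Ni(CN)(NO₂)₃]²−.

square planar

Summing ligand charges against the −2 overall charge gives an oxidation state of +2 for nickel.
Group 10 minus oxidation state 2 gives a d⁸ configuration.
Coordination number: 4.
Cyanide and nitro (N-bound nitrite) are strong-field ligands (high in the spectrochemical series).
A 3d d⁸ ion with strong-field ligands gains enough CFSE to favour square planar over tetrahedral.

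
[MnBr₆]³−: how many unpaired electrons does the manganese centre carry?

Summing ligand charges against the −3 overall charge gives an oxidation state of +3 for manganese.
Group 7 minus oxidation state 3 gives a d⁴ configuration.
The spin state decides the count: Bromide is a weak-field ligand for a first-row metal, so the complex is high-spin.
An octahedral high-spin d⁴ ion is t₂g³e_g¹, giving 4 unpaired electrons.

4 unpaired electrons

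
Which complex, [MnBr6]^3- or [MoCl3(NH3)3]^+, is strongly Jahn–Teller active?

[MnBr6]^3-

[MnBr6]^3-: Ligand charges: each bromide is −1. With an overall charge of −3 the manganese centre must be in the +3 oxidation state. Group 7 minus oxidation state 3 gives a d⁴ configuration. Bromide is a weak-field ligand for a first-row metal, so the complex is high-spin. The t₂g³e_g¹ (high-spin) configuration has an unevenly filled e_g set; the Jahn–Teller theorem predicts a tetragonal distortion (typically axial elongation) to lift the degeneracy.
[MoCl3(NH3)3]^+: Each chloride is −1; ammonia is neutral; balancing the +1 overall charge requires Mo(IV). Group 6 minus oxidation state 4 gives a d² configuration. The d² configuration leaves the e_g set evenly filled (or empty) — no strong Jahn–Teller driving force.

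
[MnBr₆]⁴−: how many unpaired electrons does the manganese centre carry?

5 unpaired electrons

Ligand charges: each bromide is −1. With an overall charge of −4 the manganese centre must be in the +2 oxidation state.
Group 7 minus oxidation state 2 gives a d⁵ configuration.
The spin state decides the count: Bromide is a weak-field ligand for a first-row metal, so the complex is high-spin.
An octahedral high-spin d⁵ ion is t₂g³e_g², giving 5 unpaired electrons.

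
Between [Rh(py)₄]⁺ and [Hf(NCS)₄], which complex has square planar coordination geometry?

For [Rh(py)₄]⁺: Summing ligand charges against the +1 overall charge gives an oxidation state of +1 for rhodium. Group 9 minus oxidation state 1 gives a d⁸ configuration. A 4d d⁸ ion has a large crystal-field splitting; square planar leaves the high-energy d_{x²−y²} orbital empty and maximises CFSE. → square planar.
For [Hf(NCS)₄]: Ligand charges: each isothiocyanate is −1. With an overall charge of 0 the hafnium centre must be in the +4 oxidation state. Group 4 minus oxidation state 4 gives a d⁰ configuration. A d⁰ ion has no crystal-field stabilisation preference between square planar and tetrahedral, so four ligands adopt the sterically favoured tetrahedral geometry. → tetrahedral.

[Rh(py)₄]⁺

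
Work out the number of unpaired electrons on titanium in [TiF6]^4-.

2 unpaired electrons

Ligand charges: each fluoride is −1. With an overall charge of −4 the titanium centre must be in the +2 oxidation state.
Group 4 minus oxidation state 2 gives a d² configuration.
In an octahedral field the d² configuration is t₂g²e_g⁰ (only one arrangement possible), giving 2 unpaired electrons.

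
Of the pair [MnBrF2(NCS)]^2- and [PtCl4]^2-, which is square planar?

For [MnBrF2(NCS)]^2-: Each bromide is −1; each fluoride is −1; each isothiocyanate is −1; balancing the −2 overall charge requires Mn(II). Group 7 minus oxidation state 2 gives a d⁵ configuration. A high-spin d⁵ ion has zero CFSE in either geometry, so four ligands adopt the sterically favoured tetrahedral geometry. → tetrahedral.
For [PtCl4]^2-: Ligand charges: each chloride is −1. With an overall charge of −2 the platinum centre must be in the +2 oxidation state. Pt sits in group 10, so the d-electron count is 10 − 2 = 8. A 5d d⁸ ion has a large crystal-field splitting; square planar leaves the high-energy d_{x²−y²} orbital empty and maximises CFSE. → square planar.

[PtCl4]^2-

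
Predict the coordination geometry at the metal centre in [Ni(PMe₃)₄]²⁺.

square planar

Ligand charges: trimethylphosphine is neutral. With an overall charge of +2 the nickel centre must be in the +2 oxidation state.
Ni sits in group 10, so the d-electron count is 10 − 2 = 8.
Coordination number: 4.
Trimethylphosphine is a strong-field ligand (high in the spectrochemical series).
A 3d d⁸ ion with strong-field ligands gains enough CFSE to favour square planar over tetrahedral.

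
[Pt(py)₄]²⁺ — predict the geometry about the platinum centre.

Pyridine is neutral; balancing the +2 overall charge requires Pt(II).
Platinum is a group-10 element; Pt(II) is therefore d⁸.
With 4 monodentate ligands the coordination number is 4.
A 5d d⁸ ion has a large crystal-field splitting; square planar leaves the high-energy d_{x²−y²} orbital empty and maximises CFSE.

square planar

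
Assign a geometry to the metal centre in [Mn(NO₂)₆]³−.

octahedral

Ligand charges: each nitro (N-bound nitrite) is −1. With an overall charge of −3 the manganese centre must be in the +3 oxidation state.
Group 7 minus oxidation state 3 gives a d⁴ configuration.
With 6 monodentate ligands the coordination number is 6.
Six donors around a single metal centre give an octahedral coordination sphere.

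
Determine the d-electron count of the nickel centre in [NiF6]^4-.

Ligand charges: each fluoride is −1. With an overall charge of −4 the nickel centre must be in the +2 oxidation state.
Group 10 minus oxidation state 2 gives a d⁸ configuration.

d⁸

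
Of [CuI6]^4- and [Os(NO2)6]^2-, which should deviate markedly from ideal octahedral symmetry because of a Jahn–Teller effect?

[CuI6]^4-: Summing ligand charges against the −4 overall charge gives an oxidation state of +2 for copper. Copper is a group-11 element; Cu(II) is therefore d⁹. The t₂g⁶e_g³ configuration has an unevenly filled e_g set; the Jahn–Teller theorem predicts a tetragonal distortion (typically axial elongation) to lift the degeneracy.
[Os(NO2)6]^2-: Ligand charges: each nitro (N-bound nitrite) is −1. With an overall charge of −2 the osmium centre must be in the +4 oxidation state. Os sits in group 8, so the d-electron count is 8 − 4 = 4. A 5d ion has a large Δₒ and is invariably low-spin. The d⁴ configuration leaves the e_g set evenly filled (or empty) — no strong Jahn–Teller driving force.

[CuI6]^4-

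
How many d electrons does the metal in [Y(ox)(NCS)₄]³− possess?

d0

Ligand charges: each oxalate is −2; each isothiocyanate is −1. With an overall charge of −3 the yttrium centre must be in the +3 oxidation state.
Yttrium is a group-3 element; Y(III) is therefore d⁰.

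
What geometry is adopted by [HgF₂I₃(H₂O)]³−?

Each fluoride is −1; each iodide is −1; water is neutral; balancing the −3 overall charge requires Hg(II).
Hg sits in group 12, so the d-electron count is 12 − 2 = 10.
With 6 monodentate ligands the coordination number is 6.
Six donors around a single metal centre give an octahedral coordination sphere.

octahedral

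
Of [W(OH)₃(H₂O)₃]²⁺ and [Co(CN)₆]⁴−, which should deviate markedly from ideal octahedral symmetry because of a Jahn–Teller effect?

[Co(CN)₆]⁴−

[W(OH)₃(H₂O)₃]²⁺: Each hydroxide is −1; water is neutral; balancing the +2 overall charge requires W(V). Group 6 minus oxidation state 5 gives a d¹ configuration. The d¹ configuration leaves the e_g set evenly filled (or empty) — no strong Jahn–Teller driving force.
[Co(CN)₆]⁴−: Summing ligand charges against the −4 overall charge gives an oxidation state of +2 for cobalt. Cobalt is a group-9 element; Co(II) is therefore d⁷. Cyanide is a strong-field ligand (high in the spectrochemical series) for a first-row metal, so the complex is low-spin. The t₂g⁶e_g¹ (low-spin) configuration has an unevenly filled e_g set; the Jahn–Teller theorem predicts a tetragonal distortion (typically axial elongation) to lift the degeneracy.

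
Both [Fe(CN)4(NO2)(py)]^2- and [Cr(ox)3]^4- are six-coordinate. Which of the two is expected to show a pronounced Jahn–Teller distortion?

[Fe(CN)4(NO2)(py)]^2-: Ligand charges: each cyanide is −1; each nitro (N-bound nitrite) is −1; pyridine is neutral. With an overall charge of −2 the iron centre must be in the +3 oxidation state. Fe sits in group 8, so the d-electron count is 8 − 3 = 5. Cyanide and nitro (N-bound nitrite) are strong-field ligands (high in the spectrochemical series) for a first-row metal, so the complex is low-spin. The d⁵ configuration leaves the e_g set evenly filled (or empty) — no strong Jahn–Teller driving force.
[Cr(ox)3]^4-: Each oxalate is −2; balancing the −4 overall charge requires Cr(II). Group 6 minus oxidation state 2 gives a d⁴ configuration. Oxalate is a weak-field ligand for a first-row metal, so the complex is high-spin. The t₂g³e_g¹ (high-spin) configuration has an unevenly filled e_g set; the Jahn–Teller theorem predicts a tetragonal distortion (typically axial elongation) to lift the degeneracy.

[Cr(ox)3]^4-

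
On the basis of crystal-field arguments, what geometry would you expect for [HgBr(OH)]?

linear

Summing ligand charges against the 0 overall charge gives an oxidation state of +2 for mercury.
Group 12 minus oxidation state 2 gives a d¹⁰ configuration.
Coordination number: 2.
A d¹⁰ ion with only two ligands adopts a linear arrangement (sp hybridisation; no CFSE preference).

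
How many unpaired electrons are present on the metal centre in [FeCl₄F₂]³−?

Each chloride is −1; each fluoride is −1; balancing the −3 overall charge requires Fe(III).
Group 8 minus oxidation state 3 gives a d⁵ configuration.
The spin state decides the count: Chloride and fluoride are weak-field ligands for a first-row metal, so the complex is high-spin.
An octahedral high-spin d⁵ ion is t₂g³e_g², giving 5 unpaired electrons.

5 unpaired electrons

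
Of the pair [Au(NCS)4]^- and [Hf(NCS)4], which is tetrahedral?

[Hf(NCS)4]

For [Au(NCS)4]^-: Summing ligand charges against the −1 overall charge gives an oxidation state of +3 for gold. Au sits in group 11, so the d-electron count is 11 − 3 = 8. A 5d d⁸ ion has a large crystal-field splitting; square planar leaves the high-energy d_{x²−y²} orbital empty and maximises CFSE. → square planar.
For [Hf(NCS)4]: Each isothiocyanate is −1; balancing the 0 overall charge requires Hf(IV). Hf sits in group 4, so the d-electron count is 4 − 4 = 0. A d⁰ ion has no crystal-field stabilisation preference between square planar and tetrahedral, so four ligands adopt the sterically favoured tetrahedral geometry. → tetrahedral.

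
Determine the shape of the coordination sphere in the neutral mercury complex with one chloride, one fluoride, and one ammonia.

Each chloride is −1; each fluoride is −1; ammonia is neutral; balancing the 0 overall charge requires Hg(II).
Mercury is a group-12 element; Hg(II) is therefore d¹⁰.
With 3 monodentate ligands the coordination number is 3.
Three ligands around a d¹⁰ centre minimise repulsion in a trigonal-planar arrangement.

trigonal planar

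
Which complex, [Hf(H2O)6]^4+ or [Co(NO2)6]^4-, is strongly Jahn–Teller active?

[Hf(H2O)6]^4+: Ligand charges: water is neutral. With an overall charge of +4 the hafnium centre must be in the +4 oxidation state. Hf sits in group 4, so the d-electron count is 4 − 4 = 0. The d⁰ configuration leaves the e_g set evenly filled (or empty) — no strong Jahn–Teller driving force.
[Co(NO2)6]^4-: Each nitro (N-bound nitrite) is −1; balancing the −4 overall charge requires Co(II). Cobalt is a group-9 element; Co(II) is therefore d⁷. Nitro (N-bound nitrite) is a strong-field ligand (high in the spectrochemical series) for a first-row metal, so the complex is low-spin. The t₂g⁶e_g¹ (low-spin) configuration has an unevenly filled e_g set; the Jahn–Teller theorem predicts a tetragonal distortion (typically axial elongation) to lift the degeneracy.

[Co(NO2)6]^4-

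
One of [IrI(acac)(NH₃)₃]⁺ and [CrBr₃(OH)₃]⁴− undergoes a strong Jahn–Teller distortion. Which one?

[IrI(acac)(NH₃)₃]⁺: Ligand charges: each iodide is −1; each acetylacetonate is −1; ammonia is neutral. With an overall charge of +1 the iridium centre must be in the +3 oxidation state. Group 9 minus oxidation state 3 gives a d⁶ configuration. A 5d ion has a large Δₒ and is invariably low-spin. The d⁶ configuration leaves the e_g set evenly filled (or empty) — no strong Jahn–Teller driving force.
[CrBr₃(OH)₃]⁴−: Ligand charges: each bromide is −1; each hydroxide is −1. With an overall charge of −4 the chromium centre must be in the +2 oxidation state. Cr sits in group 6, so the d-electron count is 6 − 2 = 4. Bromide and hydroxide are weak-field ligands for a first-row metal, so the complex is high-spin. The t₂g³e_g¹ (high-spin) configuration has an unevenly filled e_g set; the Jahn–Teller theorem predicts a tetragonal distortion (typically axial elongation) to lift the degeneracy.

[CrBr₃(OH)₃]⁴−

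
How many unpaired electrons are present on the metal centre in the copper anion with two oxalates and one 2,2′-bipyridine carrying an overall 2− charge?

Summing ligand charges against the −2 overall charge gives an oxidation state of +2 for copper.
Copper is a group-11 element; Cu(II) is therefore d⁹.
Counting donor atoms: 2×oxalate (bidentate) → 4 donors; 1×2,2′-bipyridine (bidentate) → 2 donors. Coordination number = 6.
In an octahedral field the d⁹ configuration is t₂g⁶e_g³ (only one arrangement possible), giving 1 unpaired electron.

1 unpaired electron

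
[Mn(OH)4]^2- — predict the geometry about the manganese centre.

Each hydroxide is −1; balancing the −2 overall charge requires Mn(II).
Mn sits in group 7, so the d-electron count is 7 − 2 = 5.
Coordination number: 4.
Hydroxide is a weak-field ligand.
A high-spin d⁵ ion has zero CFSE in either geometry, so four ligands adopt the sterically favoured tetrahedral geometry.

tetrahedral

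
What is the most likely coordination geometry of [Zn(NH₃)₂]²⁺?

Summing ligand charges against the +2 overall charge gives an oxidation state of +2 for zinc.
Group 12 minus oxidation state 2 gives a d¹⁰ configuration.
With 2 monodentate ligands the coordination number is 2.
A d¹⁰ ion with only two ligands adopts a linear arrangement (sp hybridisation; no CFSE preference).

linear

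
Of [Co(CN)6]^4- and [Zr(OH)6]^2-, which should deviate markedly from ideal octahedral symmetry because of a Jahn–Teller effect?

[Co(CN)6]^4-

[Co(CN)6]^4-: Summing ligand charges against the −4 overall charge gives an oxidation state of +2 for cobalt. Cobalt is a group-9 element; Co(II) is therefore d⁷. Cyanide is a strong-field ligand (high in the spectrochemical series) for a first-row metal, so the complex is low-spin. The t₂g⁶e_g¹ (low-spin) configuration has an unevenly filled e_g set; the Jahn–Teller theorem predicts a tetragonal distortion (typically axial elongation) to lift the degeneracy.
[Zr(OH)6]^2-: Ligand charges: each hydroxide is −1. With an overall charge of −2 the zirconium centre must be in the +4 oxidation state. Group 4 minus oxidation state 4 gives a d⁰ configuration. The d⁰ configuration leaves the e_g set evenly filled (or empty) — no strong Jahn–Teller driving force.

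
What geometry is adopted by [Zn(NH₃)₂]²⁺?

linear

Ligand charges: ammonia is neutral. With an overall charge of +2 the zinc centre must be in the +2 oxidation state.
Group 12 minus oxidation state 2 gives a d¹⁰ configuration.
Coordination number: 2.
A d¹⁰ ion with only two ligands adopts a linear arrangement (sp hybridisation; no CFSE preference).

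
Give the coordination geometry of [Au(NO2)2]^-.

linear

Ligand charges: each nitro (N-bound nitrite) is −1. With an overall charge of −1 the gold centre must be in the +1 oxidation state.
Group 11 minus oxidation state 1 gives a d¹⁰ configuration.
Coordination number: 2.
A d¹⁰ ion with only two ligands adopts a linear arrangement (sp hybridisation; no CFSE preference).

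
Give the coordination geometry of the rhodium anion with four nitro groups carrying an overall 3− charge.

square planar

Ligand charges: each nitro (N-bound nitrite) is −1. With an overall charge of −3 the rhodium centre must be in the +1 oxidation state.
Rh sits in group 9, so the d-electron count is 9 − 1 = 8.
Coordination number: 4.
A 4d d⁸ ion has a large crystal-field splitting; square planar leaves the high-energy d_{x²−y²} orbital empty and maximises CFSE.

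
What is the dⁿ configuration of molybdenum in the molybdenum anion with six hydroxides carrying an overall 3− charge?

d3

Ligand charges: each hydroxide is −1. With an overall charge of −3 the molybdenum centre must be in the +3 oxidation state.
Mo sits in group 6, so the d-electron count is 6 − 3 = 3.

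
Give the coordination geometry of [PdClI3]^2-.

Ligand charges: each chloride is −1; each iodide is −1. With an overall charge of −2 the palladium centre must be in the +2 oxidation state.
Palladium is a group-10 element; Pd(II) is therefore d⁸.
With 4 monodentate ligands the coordination number is 4.
A 4d d⁸ ion has a large crystal-field splitting; square planar leaves the high-energy d_{x²−y²} orbital empty and maximises CFSE.

square planar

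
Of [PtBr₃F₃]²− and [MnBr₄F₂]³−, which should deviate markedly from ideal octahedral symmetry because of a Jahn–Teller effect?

[MnBr₄F₂]³−

[PtBr₃F₃]²−: Summing ligand charges against the −2 overall charge gives an oxidation state of +4 for platinum. Group 10 minus oxidation state 4 gives a d⁶ configuration. A 5d ion has a large Δₒ and is invariably low-spin. The d⁶ configuration leaves the e_g set evenly filled (or empty) — no strong Jahn–Teller driving force.
[MnBr₄F₂]³−: Ligand charges: each bromide is −1; each fluoride is −1. With an overall charge of −3 the manganese centre must be in the +3 oxidation state. Mn sits in group 7, so the d-electron count is 7 − 3 = 4. Bromide and fluoride are weak-field ligands for a first-row metal, so the complex is high-spin. The t₂g³e_g¹ (high-spin) configuration has an unevenly filled e_g set; the Jahn–Teller theorem predicts a tetragonal distortion (typically axial elongation) to lift the degeneracy.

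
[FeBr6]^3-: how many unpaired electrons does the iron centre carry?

Each bromide is −1; balancing the −3 overall charge requires Fe(III).
Fe sits in group 8, so the d-electron count is 8 − 3 = 5.
The spin state decides the count: Bromide is a weak-field ligand for a first-row metal, so the complex is high-spin.
An octahedral high-spin d⁵ ion is t₂g³e_g², giving 5 unpaired electrons.

5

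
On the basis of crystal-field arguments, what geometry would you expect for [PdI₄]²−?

Ligand charges: each iodide is −1. With an overall charge of −2 the palladium centre must be in the +2 oxidation state.
Pd sits in group 10, so the d-electron count is 10 − 2 = 8.
With 4 monodentate ligands the coordination number is 4.
A 4d d⁸ ion has a large crystal-field splitting; square planar leaves the high-energy d_{x²−y²} orbital empty and maximises CFSE.

square planar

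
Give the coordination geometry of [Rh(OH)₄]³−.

square planar

Summing ligand charges against the −3 overall charge gives an oxidation state of +1 for rhodium.
Rh sits in group 9, so the d-electron count is 9 − 1 = 8.
With 4 monodentate ligands the coordination number is 4.
A 4d d⁸ ion has a large crystal-field splitting; square planar leaves the high-energy d_{x²−y²} orbital empty and maximises CFSE.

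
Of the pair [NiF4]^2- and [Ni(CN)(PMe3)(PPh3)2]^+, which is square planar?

[Ni(CN)(PMe3)(PPh3)2]^+

For [NiF4]^2-: Ligand charges: each fluoride is −1. With an overall charge of −2 the nickel centre must be in the +2 oxidation state. Group 10 minus oxidation state 2 gives a d⁸ configuration. Fluoride is a weak-field ligand. With weak-field ligands the CFSE gain from square planar is small, so a 3d d⁸ ion takes the sterically preferred tetrahedral geometry. → tetrahedral.
For [Ni(CN)(PMe3)(PPh3)2]^+: Each cyanide is −1; trimethylphosphine is neutral; triphenylphosphine is neutral; balancing the +1 overall charge requires Ni(II). Ni sits in group 10, so the d-electron count is 10 − 2 = 8. Cyanide, trimethylphosphine, and triphenylphosphine are strong-field ligands (high in the spectrochemical series). A 3d d⁸ ion with strong-field ligands gains enough CFSE to favour square planar over tetrahedral. → square planar.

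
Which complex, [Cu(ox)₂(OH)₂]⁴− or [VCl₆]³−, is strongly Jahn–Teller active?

[Cu(ox)₂(OH)₂]⁴−: Each oxalate is −2; each hydroxide is −1; balancing the −4 overall charge requires Cu(II). Cu sits in group 11, so the d-electron count is 11 − 2 = 9. The t₂g⁶e_g³ configuration has an unevenly filled e_g set; the Jahn–Teller theorem predicts a tetragonal distortion (typically axial elongation) to lift the degeneracy.
[VCl₆]³−: Ligand charges: each chloride is −1. With an overall charge of −3 the vanadium centre must be in the +3 oxidation state. Group 5 minus oxidation state 3 gives a d² configuration. The d² configuration leaves the e_g set evenly filled (or empty) — no strong Jahn–Teller driving force.

[Cu(ox)₂(OH)₂]⁴−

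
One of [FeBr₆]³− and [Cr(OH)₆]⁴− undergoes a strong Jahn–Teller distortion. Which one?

[FeBr₆]³−: Ligand charges: each bromide is −1. With an overall charge of −3 the iron centre must be in the +3 oxidation state. Fe sits in group 8, so the d-electron count is 8 − 3 = 5. Bromide is a weak-field ligand for a first-row metal, so the complex is high-spin. The d⁵ configuration leaves the e_g set evenly filled (or empty) — no strong Jahn–Teller driving force.
[Cr(OH)₆]⁴−: Ligand charges: each hydroxide is −1. With an overall charge of −4 the chromium centre must be in the +2 oxidation state. Cr sits in group 6, so the d-electron count is 6 − 2 = 4. Hydroxide is a weak-field ligand for a first-row metal, so the complex is high-spin. The t₂g³e_g¹ (high-spin) configuration has an unevenly filled e_g set; the Jahn–Teller theorem predicts a tetragonal distortion (typically axial elongation) to lift the degeneracy.

[Cr(OH)₆]⁴−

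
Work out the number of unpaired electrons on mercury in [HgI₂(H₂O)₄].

0 unpaired electrons

Each iodide is −1; water is neutral; balancing the 0 overall charge requires Hg(II).
Group 12 minus oxidation state 2 gives a d¹⁰ configuration.
In an octahedral field the d¹⁰ configuration is t₂g⁶e_g⁴, giving 0 unpaired electrons.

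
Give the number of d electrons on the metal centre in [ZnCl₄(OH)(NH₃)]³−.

Each chloride is −1; each hydroxide is −1; ammonia is neutral; balancing the −3 overall charge requires Zn(II).
Zinc is a group-12 element; Zn(II) is therefore d¹⁰.

d10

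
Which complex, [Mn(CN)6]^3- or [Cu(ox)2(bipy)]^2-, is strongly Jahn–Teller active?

[Mn(CN)6]^3-: Summing ligand charges against the −3 overall charge gives an oxidation state of +3 for manganese. Manganese is a group-7 element; Mn(III) is therefore d⁴. Cyanide is a strong-field ligand (high in the spectrochemical series) for a first-row metal, so the complex is low-spin. The d⁴ configuration leaves the e_g set evenly filled (or empty) — no strong Jahn–Teller driving force.
[Cu(ox)2(bipy)]^2-: Each oxalate is −2; 2,2′-bipyridine is neutral; balancing the −2 overall charge requires Cu(II). Cu sits in group 11, so the d-electron count is 11 − 2 = 9. The t₂g⁶e_g³ configuration has an unevenly filled e_g set; the Jahn–Teller theorem predicts a tetragonal distortion (typically axial elongation) to lift the degeneracy.

[Cu(ox)2(bipy)]^2-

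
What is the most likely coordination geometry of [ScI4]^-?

tetrahedral

Ligand charges: each iodide is −1. With an overall charge of −1 the scandium centre must be in the +3 oxidation state.
Scandium is a group-3 element; Sc(III) is therefore d⁰.
Coordination number: 4.
A d⁰ ion has no crystal-field stabilisation preference between square planar and tetrahedral, so four ligands adopt the sterically favoured tetrahedral geometry.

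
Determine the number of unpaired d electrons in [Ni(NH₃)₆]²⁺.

Summing ligand charges against the +2 overall charge gives an oxidation state of +2 for nickel.
Nickel is a group-10 element; Ni(II) is therefore d⁸.
In an octahedral field the d⁸ configuration is t₂g⁶e_g² (only one arrangement possible), giving 2 unpaired electrons.

2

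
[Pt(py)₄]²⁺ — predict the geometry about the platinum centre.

Ligand charges: pyridine is neutral. With an overall charge of +2 the platinum centre must be in the +2 oxidation state.
Pt sits in group 10, so the d-electron count is 10 − 2 = 8.
With 4 monodentate ligands the coordination number is 4.
A 5d d⁸ ion has a large crystal-field splitting; square planar leaves the high-energy d_{x²−y²} orbital empty and maximises CFSE.

square planar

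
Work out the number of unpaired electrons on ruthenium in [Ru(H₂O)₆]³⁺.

Water is neutral; balancing the +3 overall charge requires Ru(III).
Ru sits in group 8, so the d-electron count is 8 − 3 = 5.
The spin state decides the count: a 4d ion has a large Δₒ and is invariably low-spin.
An octahedral low-spin d⁵ ion is t₂g⁵e_g⁰, giving 1 unpaired electron.

1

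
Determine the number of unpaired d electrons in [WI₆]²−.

Each iodide is −1; balancing the −2 overall charge requires W(IV).
W sits in group 6, so the d-electron count is 6 − 4 = 2.
In an octahedral field the d² configuration is t₂g²e_g⁰ (only one arrangement possible), giving 2 unpaired electrons.

2 unpaired electrons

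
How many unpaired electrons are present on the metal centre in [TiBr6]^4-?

2 unpaired electrons

Ligand charges: each bromide is −1. With an overall charge of −4 the titanium centre must be in the +2 oxidation state.
Group 4 minus oxidation state 2 gives a d² configuration.
In an octahedral field the d² configuration is t₂g²e_g⁰ (only one arrangement possible), giving 2 unpaired electrons.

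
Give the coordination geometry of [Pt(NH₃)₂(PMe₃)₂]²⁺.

square planar

Ammonia is neutral; trimethylphosphine is neutral; balancing the +2 overall charge requires Pt(II).
Platinum is a group-10 element; Pt(II) is therefore d⁸.
With 4 monodentate ligands the coordination number is 4.
A 5d d⁸ ion has a large crystal-field splitting; square planar leaves the high-energy d_{x²−y²} orbital empty and maximises CFSE.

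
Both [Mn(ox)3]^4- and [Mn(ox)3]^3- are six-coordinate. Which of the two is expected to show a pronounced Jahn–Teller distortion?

[Mn(ox)3]^4-: Each oxalate is −2; balancing the −4 overall charge requires Mn(II). Manganese is a group-7 element; Mn(II) is therefore d⁵. Oxalate is a weak-field ligand for a first-row metal, so the complex is high-spin. The d⁵ configuration leaves the e_g set evenly filled (or empty) — no strong Jahn–Teller driving force.
[Mn(ox)3]^3-: Each oxalate is −2; balancing the −3 overall charge requires Mn(III). Manganese is a group-7 element; Mn(III) is therefore d⁴. Oxalate is a weak-field ligand for a first-row metal, so the complex is high-spin. The t₂g³e_g¹ (high-spin) configuration has an unevenly filled e_g set; the Jahn–Teller theorem predicts a tetragonal distortion (typically axial elongation) to lift the degeneracy.

[Mn(ox)3]^3-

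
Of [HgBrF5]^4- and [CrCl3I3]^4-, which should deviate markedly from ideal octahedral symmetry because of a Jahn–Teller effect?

[CrCl3I3]^4-

[HgBrF5]^4-: Ligand charges: each bromide is −1; each fluoride is −1. With an overall charge of −4 the mercury centre must be in the +2 oxidation state. Mercury is a group-12 element; Hg(II) is therefore d¹⁰. The d¹⁰ configuration leaves the e_g set evenly filled (or empty) — no strong Jahn–Teller driving force.
[CrCl3I3]^4-: Each chloride is −1; each iodide is −1; balancing the −4 overall charge requires Cr(II). Group 6 minus oxidation state 2 gives a d⁴ configuration. Chloride and iodide are weak-field ligands for a first-row metal, so the complex is high-spin. The t₂g³e_g¹ (high-spin) configuration has an unevenly filled e_g set; the Jahn–Teller theorem predicts a tetragonal distortion (typically axial elongation) to lift the degeneracy.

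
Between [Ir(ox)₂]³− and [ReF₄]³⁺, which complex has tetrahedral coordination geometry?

For [Ir(ox)₂]³−: Ligand charges: each oxalate is −2. With an overall charge of −3 the iridium centre must be in the +1 oxidation state. Iridium is a group-9 element; Ir(I) is therefore d⁸. A 5d d⁸ ion has a large crystal-field splitting; square planar leaves the high-energy d_{x²−y²} orbital empty and maximises CFSE. → square planar.
For [ReF₄]³⁺: Each fluoride is −1; balancing the +3 overall charge requires Re(VII). Re sits in group 7, so the d-electron count is 7 − 7 = 0. A d⁰ ion has no crystal-field stabilisation preference between square planar and tetrahedral, so four ligands adopt the sterically favoured tetrahedral geometry. → tetrahedral.

[ReF₄]³⁺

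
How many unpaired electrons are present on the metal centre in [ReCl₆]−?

Ligand charges: each chloride is −1. With an overall charge of −1 the rhenium centre must be in the +5 oxidation state.
Rhenium is a group-7 element; Re(V) is therefore d².
In an octahedral field the d² configuration is t₂g²e_g⁰ (only one arrangement possible), giving 2 unpaired electrons.

2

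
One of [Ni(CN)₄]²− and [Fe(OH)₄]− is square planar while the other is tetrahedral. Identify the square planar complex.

[Ni(CN)₄]²−

For [Ni(CN)₄]²−: Each cyanide is −1; balancing the −2 overall charge requires Ni(II). Group 10 minus oxidation state 2 gives a d⁸ configuration. Cyanide is a strong-field ligand (high in the spectrochemical series). A 3d d⁸ ion with strong-field ligands gains enough CFSE to favour square planar over tetrahedral. → square planar.
For [Fe(OH)₄]−: Ligand charges: each hydroxide is −1. With an overall charge of −1 the iron centre must be in the +3 oxidation state. Fe sits in group 8, so the d-electron count is 8 − 3 = 5. A high-spin d⁵ ion has zero CFSE in either geometry, so four ligands adopt the sterically favoured tetrahedral geometry. → tetrahedral.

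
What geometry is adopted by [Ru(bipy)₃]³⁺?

octahedral

Summing ligand charges against the +3 overall charge gives an oxidation state of +3 for ruthenium.
Group 8 minus oxidation state 3 gives a d⁵ configuration.
Counting donor atoms: 3×2,2′-bipyridine (bidentate) → 6 donors. Coordination number = 6.
Six donors around a single metal centre give an octahedral coordination sphere.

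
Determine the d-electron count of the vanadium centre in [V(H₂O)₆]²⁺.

d3

Water is neutral; balancing the +2 overall charge requires V(II).
Group 5 minus oxidation state 2 gives a d³ configuration.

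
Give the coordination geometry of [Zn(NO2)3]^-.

Each nitro (N-bound nitrite) is −1; balancing the −1 overall charge requires Zn(II).
Zinc is a group-12 element; Zn(II) is therefore d¹⁰.
With 3 monodentate ligands the coordination number is 3.
Three ligands around a d¹⁰ centre minimise repulsion in a trigonal-planar arrangement.

trigonal planar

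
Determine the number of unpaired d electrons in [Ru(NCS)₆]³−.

Ligand charges: each isothiocyanate is −1. With an overall charge of −3 the ruthenium centre must be in the +3 oxidation state.
Ruthenium is a group-8 element; Ru(III) is therefore d⁵.
The spin state decides the count: a 4d ion has a large Δₒ and is invariably low-spin.
An octahedral low-spin d⁵ ion is t₂g⁵e_g⁰, giving 1 unpaired electron.

1 unpaired electron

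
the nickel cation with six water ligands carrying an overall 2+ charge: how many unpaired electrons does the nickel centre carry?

Water is neutral; balancing the +2 overall charge requires Ni(II).
Ni sits in group 10, so the d-electron count is 10 − 2 = 8.
In an octahedral field the d⁸ configuration is t₂g⁶e_g² (only one arrangement possible), giving 2 unpaired electrons.

2 unpaired electrons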